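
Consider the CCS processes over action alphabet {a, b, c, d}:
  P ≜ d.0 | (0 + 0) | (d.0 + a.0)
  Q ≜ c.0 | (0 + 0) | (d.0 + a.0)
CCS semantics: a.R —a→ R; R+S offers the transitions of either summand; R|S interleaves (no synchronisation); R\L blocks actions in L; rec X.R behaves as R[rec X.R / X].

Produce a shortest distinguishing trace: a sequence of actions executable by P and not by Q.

LTS(P): 4 reachable states
  u0 = d.0 | (0 + 0) | (d.0 + a.0) | —a→ u1, —d→ u1, —d→ u2
  u1 = d.0 | (0 + 0) | 0 | —d→ u3
  u2 = 0 | (0 + 0) | (d.0 + a.0) | —a→ u3, —d→ u3
  u3 = 0 | (0 + 0) | 0 | deadlocked
LTS(Q): 4 reachable states
  v0 = c.0 | (0 + 0) | (d.0 + a.0) | —a→ v1, —c→ v2, —d→ v1
  v1 = c.0 | (0 + 0) | 0 | —c→ v3
  v2 = 0 | (0 + 0) | (d.0 + a.0) | —a→ v3, —d→ v3
  v3 = 0 | (0 + 0) | 0 | deadlocked
Executing ad from P (initial set {u0}):
  step 1 (a): {u1}
  step 2 (d): {u3}
  — P admits the full trace.
Executing ad from Q (initial set {v0}):
  step 1 (a): {v1}
  step 2 (d): ∅ (Q stuck)

ad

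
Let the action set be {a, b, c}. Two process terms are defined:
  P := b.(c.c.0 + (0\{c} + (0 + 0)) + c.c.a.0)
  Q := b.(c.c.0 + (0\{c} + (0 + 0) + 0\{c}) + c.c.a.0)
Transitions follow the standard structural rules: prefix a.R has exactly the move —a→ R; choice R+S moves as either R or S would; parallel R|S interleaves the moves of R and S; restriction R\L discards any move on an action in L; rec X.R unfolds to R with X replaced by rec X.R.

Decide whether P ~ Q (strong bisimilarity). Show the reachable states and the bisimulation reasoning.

LTS(P): 6 reachable states
  s0 = b.(c.c.0 + (0\{c} + (0 + 0)) + c.c.a.0) ⊢ --b--▸ s1
  s1 = c.c.0 + (0\{c} + (0 + 0)) + c.c.a.0 ⊢ --c--▸ s2, --c--▸ s3
  s2 = c.0 ⊢ --c--▸ s4
  s3 = c.a.0 ⊢ --c--▸ s5
  s4 = 0 ⊢ deadlocked
  s5 = a.0 ⊢ --a--▸ s4
LTS(Q): 6 reachable states
  t0 = b.(c.c.0 + (0\{c} + (0 + 0) + 0\{c}) + c.c.a.0) ⊢ --b--▸ t1
  t1 = c.c.0 + (0\{c} + (0 + 0) + 0\{c}) + c.c.a.0 ⊢ --c--▸ t2, --c--▸ t3
  t2 = c.0 ⊢ --c--▸ t4
  t3 = c.a.0 ⊢ --c--▸ t5
  t4 = 0 ⊢ deadlocked
  t5 = a.0 ⊢ --a--▸ t4
Partition-refinement fixed point:
  B0 = {s0, t0}
  B1 = {s1, t1}
  B2 = {s3, t3}
  B3 = {s5, t5}
  B4 = {s4, t4}
  B5 = {s2, t2}
s0 ∈ B0, t0 ∈ B0 → same block

YES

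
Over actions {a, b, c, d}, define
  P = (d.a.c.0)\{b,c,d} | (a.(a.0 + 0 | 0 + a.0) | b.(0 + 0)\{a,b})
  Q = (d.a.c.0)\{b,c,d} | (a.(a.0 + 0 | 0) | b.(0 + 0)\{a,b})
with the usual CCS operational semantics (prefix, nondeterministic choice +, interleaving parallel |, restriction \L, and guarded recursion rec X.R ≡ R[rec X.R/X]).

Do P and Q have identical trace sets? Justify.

traces(P) = traces(Q)

Reachable graph of P (6 states):
  u0 = (d.a.c.0)\{b,c,d} | (a.(a.0 + 0 | 0 + a.0) | b.(0 + 0)\{a,b}) :: --a--▸ u1, --b--▸ u2
  u1 = (d.a.c.0)\{b,c,d} | ((a.0 + 0 | 0 + a.0) | b.(0 + 0)\{a,b}) :: --a--▸ u3, --b--▸ u4
  u2 = (d.a.c.0)\{b,c,d} | (a.(a.0 + 0 | 0 + a.0) | (0 + 0)\{a,b}) :: --a--▸ u4
  u3 = (d.a.c.0)\{b,c,d} | (0 | b.(0 + 0)\{a,b}) :: --b--▸ u5
  u4 = (d.a.c.0)\{b,c,d} | ((a.0 + 0 | 0 + a.0) | (0 + 0)\{a,b}) :: --a--▸ u5
  u5 = (d.a.c.0)\{b,c,d} | (0 | (0 + 0)\{a,b}) :: deadlocked
Reachable graph of Q (6 states):
  v0 = (d.a.c.0)\{b,c,d} | (a.(a.0 + 0 | 0) | b.(0 + 0)\{a,b}) :: --a--▸ v1, --b--▸ v2
  v1 = (d.a.c.0)\{b,c,d} | ((a.0 + 0 | 0) | b.(0 + 0)\{a,b}) :: --a--▸ v3, --b--▸ v4
  v2 = (d.a.c.0)\{b,c,d} | (a.(a.0 + 0 | 0) | (0 + 0)\{a,b}) :: --a--▸ v4
  v3 = (d.a.c.0)\{b,c,d} | (0 | b.(0 + 0)\{a,b}) :: --b--▸ v5
  v4 = (d.a.c.0)\{b,c,d} | ((a.0 + 0 | 0) | (0 + 0)\{a,b}) :: --a--▸ v5
  v5 = (d.a.c.0)\{b,c,d} | (0 | (0 + 0)\{a,b}) :: deadlocked
Partition-refinement fixed point:
  B0 = {u0, v0}
  B1 = {u2, v2}
  B2 = {u4, v4}
  B3 = {u5, v5}
  B4 = {u1, v1}
  B5 = {u3, v3}
u0 ∈ B0, v0 ∈ B0 → same block
Bisimilar ⇒ trace-equivalent.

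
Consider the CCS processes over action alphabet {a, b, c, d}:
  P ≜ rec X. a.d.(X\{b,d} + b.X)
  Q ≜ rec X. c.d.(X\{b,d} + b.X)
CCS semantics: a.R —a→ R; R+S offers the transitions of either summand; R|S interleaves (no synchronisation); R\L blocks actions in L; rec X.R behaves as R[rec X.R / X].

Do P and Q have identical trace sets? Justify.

Reachable graph of P (4 states):
  u0 = rec X. a.d.(X\{b,d} + b.X) has moves --a--▸ u1
  u1 = d.((rec X. a.d.(X\{b,d} + b.X))\{b,d} + b.(rec X. a.d.(X\{b,d} + b.X))) has moves --d--▸ u2
  u2 = (rec X. a.d.(X\{b,d} + b.X))\{b,d} + b.(rec X. a.d.(X\{b,d} + b.X)) has moves --a--▸ u3, --b--▸ u0
  u3 = (d.((rec X. a.d.(X\{b,d} + b.X))\{b,d} + b.(rec X. a.d.(X\{b,d} + b.X))))\{b,d} has moves (no moves)
Reachable graph of Q (4 states):
  v0 = rec X. c.d.(X\{b,d} + b.X) has moves --c--▸ v1
  v1 = d.((rec X. c.d.(X\{b,d} + b.X))\{b,d} + b.(rec X. c.d.(X\{b,d} + b.X))) has moves --d--▸ v2
  v2 = (rec X. c.d.(X\{b,d} + b.X))\{b,d} + b.(rec X. c.d.(X\{b,d} + b.X)) has moves --b--▸ v0, --c--▸ v3
  v3 = (d.((rec X. c.d.(X\{b,d} + b.X))\{b,d} + b.(rec X. c.d.(X\{b,d} + b.X))))\{b,d} has moves (no moves)
Trace ⟨a⟩ through P, begin at {u0}:
  step 1 (a): {u1}
  ✓ P
Trace ⟨a⟩ through Q, begin at {v0}:
  step 1 (a): ∅  — Q cannot continue

trace-distinct — witness ⟨a⟩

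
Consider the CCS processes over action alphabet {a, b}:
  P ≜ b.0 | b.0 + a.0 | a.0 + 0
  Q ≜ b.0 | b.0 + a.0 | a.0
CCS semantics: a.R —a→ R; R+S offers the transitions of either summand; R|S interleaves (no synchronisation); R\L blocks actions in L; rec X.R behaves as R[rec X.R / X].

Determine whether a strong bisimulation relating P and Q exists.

P ~ Q

LTS(P): 6 reachable states
  s0 = b.0 | b.0 + a.0 | a.0 + 0 | =a=> s1, =a=> s2, =b=> s3, =b=> s4
  s1 = 0 | a.0 | =a=> s5
  s2 = a.0 | 0 | =a=> s5
  s3 = 0 | b.0 | =b=> s5
  s4 = b.0 | 0 | =b=> s5
  s5 = 0 | 0 | ·
LTS(Q): 6 reachable states
  t0 = b.0 | b.0 + a.0 | a.0 | =a=> t1, =a=> t2, =b=> t3, =b=> t4
  t1 = 0 | a.0 | =a=> t5
  t2 = a.0 | 0 | =a=> t5
  t3 = 0 | b.0 | =b=> t5
  t4 = b.0 | 0 | =b=> t5
  t5 = 0 | 0 | ·
Coarsest stable partition (strong bisimilarity classes):
  B0 = {s0, t0}
  B1 = {s3, s4, t3, t4}
  B2 = {s5, t5}
  B3 = {s1, s2, t1, t2}
s0 ∈ B0, t0 ∈ B0 → same block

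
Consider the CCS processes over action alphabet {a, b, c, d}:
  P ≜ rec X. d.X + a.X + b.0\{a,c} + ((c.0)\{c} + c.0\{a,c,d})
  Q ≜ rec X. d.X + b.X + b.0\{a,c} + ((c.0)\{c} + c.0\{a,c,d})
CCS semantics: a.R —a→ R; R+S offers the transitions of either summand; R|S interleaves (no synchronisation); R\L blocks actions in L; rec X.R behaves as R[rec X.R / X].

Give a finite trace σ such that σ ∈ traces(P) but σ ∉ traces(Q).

a

P's transition system — 3 states:
  u0 = rec X. d.X + a.X + b.0\{a,c} + ((c.0)\{c} + c.0\{a,c,d}) :: --a--▸ u0, --b--▸ u1, --c--▸ u2, --d--▸ u0
  u1 = 0\{a,c} :: (no moves)
  u2 = 0\{a,c,d} :: (no moves)
Q's transition system — 3 states:
  v0 = rec X. d.X + b.X + b.0\{a,c} + ((c.0)\{c} + c.0\{a,c,d}) :: --b--▸ v0, --b--▸ v1, --c--▸ v2, --d--▸ v0
  v1 = 0\{a,c} :: (no moves)
  v2 = 0\{a,c,d} :: (no moves)
Trace ⟨a⟩ through P, begin at {u0}:
  step 1 (a): {u0}
  ✓ P
Trace ⟨a⟩ through Q, begin at {v0}:
  step 1 (a): ∅  — Q cannot continue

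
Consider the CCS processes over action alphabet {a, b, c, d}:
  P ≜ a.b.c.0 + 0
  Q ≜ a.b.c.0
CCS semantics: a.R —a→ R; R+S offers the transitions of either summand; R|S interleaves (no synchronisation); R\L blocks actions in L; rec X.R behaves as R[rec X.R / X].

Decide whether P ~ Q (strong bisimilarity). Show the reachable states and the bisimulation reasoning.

bisimilar

Reachable graph of P (4 states):
  p0 = a.b.c.0 + 0 :: --a--▸ p1
  p1 = b.c.0 :: --b--▸ p2
  p2 = c.0 :: --c--▸ p3
  p3 = 0 :: deadlocked
Reachable graph of Q (4 states):
  q0 = a.b.c.0 :: --a--▸ q1
  q1 = b.c.0 :: --b--▸ q2
  q2 = c.0 :: --c--▸ q3
  q3 = 0 :: deadlocked
Coarsest stable partition (strong bisimilarity classes):
  B0 = {p0, q0}
  B1 = {p1, q1}
  B2 = {p2, q2}
  B3 = {p3, q3}
p0 ∈ B0, q0 ∈ B0 → same block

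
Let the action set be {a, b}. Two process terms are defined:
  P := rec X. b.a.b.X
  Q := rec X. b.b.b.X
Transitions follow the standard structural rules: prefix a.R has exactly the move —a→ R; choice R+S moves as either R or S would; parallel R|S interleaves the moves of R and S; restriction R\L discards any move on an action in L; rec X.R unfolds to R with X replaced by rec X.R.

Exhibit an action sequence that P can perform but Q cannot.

Reachable graph of P (3 states):
  m0 = rec X. b.a.b.X has moves =b=> m1
  m1 = a.b.(rec X. b.a.b.X) has moves =a=> m2
  m2 = b.(rec X. b.a.b.X) has moves =b=> m0
Reachable graph of Q (3 states):
  n0 = rec X. b.b.b.X has moves =b=> n1
  n1 = b.b.(rec X. b.b.b.X) has moves =b=> n2
  n2 = b.(rec X. b.b.b.X) has moves =b=> n0
Trace ⟨ba⟩ through P, begin at {m0}:
  after b @ step 1: {m1}
  after a @ step 2: {m2}
  ✓ P
Trace ⟨ba⟩ through Q, begin at {n0}:
  after b @ step 1: {n1}
  after a @ step 2: ∅ (Q stuck)

ba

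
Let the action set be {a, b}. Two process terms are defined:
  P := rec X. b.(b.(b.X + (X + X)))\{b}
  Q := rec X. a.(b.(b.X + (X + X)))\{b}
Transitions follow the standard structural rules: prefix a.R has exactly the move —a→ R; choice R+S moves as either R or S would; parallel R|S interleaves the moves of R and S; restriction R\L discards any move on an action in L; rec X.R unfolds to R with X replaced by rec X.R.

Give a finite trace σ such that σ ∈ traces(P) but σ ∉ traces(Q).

LTS(P): 2 reachable states
  s0 = rec X. b.(b.(b.X + (X + X)))\{b} | —b→ s1
  s1 = (b.(b.(rec X. b.(b.(b.X + (X + X)))\{b}) + ((rec X. b.(b.(b.X + (X + X)))\{b}) + (rec X. b.(b.(b.X + (X + X)))\{b}))))\{b} | deadlocked
LTS(Q): 2 reachable states
  t0 = rec X. a.(b.(b.X + (X + X)))\{b} | —a→ t1
  t1 = (b.(b.(rec X. a.(b.(b.X + (X + X)))\{b}) + ((rec X. a.(b.(b.X + (X + X)))\{b}) + (rec X. a.(b.(b.X + (X + X)))\{b}))))\{b} | deadlocked
Run σ = ⟨b⟩ on P: start {s0}
  step 1 (b): {s1}
  ✓ P
Run σ = ⟨b⟩ on Q: start {t0}
  step 1 (b): no successor for Q

b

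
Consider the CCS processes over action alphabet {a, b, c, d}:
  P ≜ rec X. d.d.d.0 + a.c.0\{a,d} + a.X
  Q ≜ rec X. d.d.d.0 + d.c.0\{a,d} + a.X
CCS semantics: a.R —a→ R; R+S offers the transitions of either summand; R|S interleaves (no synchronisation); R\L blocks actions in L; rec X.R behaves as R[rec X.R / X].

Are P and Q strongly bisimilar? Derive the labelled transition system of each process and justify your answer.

P ≁ Q

Reachable graph of P (6 states):
  u0 = rec X. d.d.d.0 + a.c.0\{a,d} + a.X :: -a-> u0, -a-> u1, -d-> u2
  u1 = c.0\{a,d} :: -c-> u3
  u2 = d.d.0 :: -d-> u4
  u3 = 0\{a,d} :: stopped
  u4 = d.0 :: -d-> u5
  u5 = 0 :: stopped
Reachable graph of Q (6 states):
  v0 = rec X. d.d.d.0 + d.c.0\{a,d} + a.X :: -a-> v0, -d-> v1, -d-> v2
  v1 = c.0\{a,d} :: -c-> v3
  v2 = d.d.0 :: -d-> v4
  v3 = 0\{a,d} :: stopped
  v4 = d.0 :: -d-> v5
  v5 = 0 :: stopped
Coarsest stable partition (strong bisimilarity classes):
  B0 = {u0}
  B1 = {u1, v1}
  B2 = {u3, u5, v3, v5}
  B3 = {u2, v2}
  B4 = {u4, v4}
  B5 = {v0}
u0 ∈ B0, v0 ∈ B5 → different blocks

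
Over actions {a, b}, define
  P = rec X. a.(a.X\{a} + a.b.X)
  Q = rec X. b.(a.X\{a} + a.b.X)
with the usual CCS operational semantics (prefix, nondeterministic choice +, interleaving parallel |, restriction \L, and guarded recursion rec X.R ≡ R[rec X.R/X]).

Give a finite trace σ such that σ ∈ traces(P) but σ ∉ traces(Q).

LTS(P): 4 reachable states
  u0 = rec X. a.(a.X\{a} + a.b.X) has moves --a--▸ u1
  u1 = a.(rec X. a.(a.X\{a} + a.b.X))\{a} + a.b.(rec X. a.(a.X\{a} + a.b.X)) has moves --a--▸ u2, --a--▸ u3
  u2 = (rec X. a.(a.X\{a} + a.b.X))\{a} has moves ∅
  u3 = b.(rec X. a.(a.X\{a} + a.b.X)) has moves --b--▸ u0
LTS(Q): 5 reachable states
  v0 = rec X. b.(a.X\{a} + a.b.X) has moves --b--▸ v1
  v1 = a.(rec X. b.(a.X\{a} + a.b.X))\{a} + a.b.(rec X. b.(a.X\{a} + a.b.X)) has moves --a--▸ v2, --a--▸ v3
  v2 = (rec X. b.(a.X\{a} + a.b.X))\{a} has moves --b--▸ v4
  v3 = b.(rec X. b.(a.X\{a} + a.b.X)) has moves --b--▸ v0
  v4 = (a.(rec X. b.(a.X\{a} + a.b.X))\{a} + a.b.(rec X. b.(a.X\{a} + a.b.X)))\{a} has moves ∅
Trace ⟨a⟩ through P, begin at {u0}:
  [1] a ⇒ {u1}
  ✓ P
Trace ⟨a⟩ through Q, begin at {v0}:
  [1] a ⇒ ∅ (Q stuck)

a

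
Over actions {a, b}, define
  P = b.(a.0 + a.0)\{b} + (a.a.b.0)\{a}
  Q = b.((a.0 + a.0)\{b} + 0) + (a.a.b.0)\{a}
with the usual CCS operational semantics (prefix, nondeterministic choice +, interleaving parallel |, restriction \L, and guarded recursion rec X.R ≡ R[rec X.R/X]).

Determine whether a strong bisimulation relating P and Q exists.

YES

LTS(P): 3 reachable states
  s0 = b.(a.0 + a.0)\{b} + (a.a.b.0)\{a} ⊢ ··b··> s1
  s1 = (a.0 + a.0)\{b} ⊢ ··a··> s2
  s2 = 0\{b} ⊢ stopped
LTS(Q): 3 reachable states
  t0 = b.((a.0 + a.0)\{b} + 0) + (a.a.b.0)\{a} ⊢ ··b··> t1
  t1 = (a.0 + a.0)\{b} + 0 ⊢ ··a··> t2
  t2 = 0\{b} ⊢ stopped
Coarsest stable partition (strong bisimilarity classes):
  B0 = {s0, t0}
  B1 = {s1, t1}
  B2 = {s2, t2}
s0 ∈ B0, t0 ∈ B0 → same block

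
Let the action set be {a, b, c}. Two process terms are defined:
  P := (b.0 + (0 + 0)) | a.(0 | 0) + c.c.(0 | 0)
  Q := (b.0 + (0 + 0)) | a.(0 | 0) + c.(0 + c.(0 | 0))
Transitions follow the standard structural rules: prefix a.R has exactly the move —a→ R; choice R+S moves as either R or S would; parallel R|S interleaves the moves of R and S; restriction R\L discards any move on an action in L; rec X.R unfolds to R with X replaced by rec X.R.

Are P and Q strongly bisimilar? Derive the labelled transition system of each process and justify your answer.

bisimilar

Reachable graph of P (6 states):
  m0 = (b.0 + (0 + 0)) | a.(0 | 0) + c.c.(0 | 0) :: --a--▸ m1, --b--▸ m2, --c--▸ m3
  m1 = (b.0 + (0 + 0)) | (0 | 0) :: --b--▸ m4
  m2 = 0 | a.(0 | 0) :: --a--▸ m4
  m3 = c.(0 | 0) :: --c--▸ m5
  m4 = 0 | (0 | 0) :: (no moves)
  m5 = 0 | 0 :: (no moves)
Reachable graph of Q (6 states):
  n0 = (b.0 + (0 + 0)) | a.(0 | 0) + c.(0 + c.(0 | 0)) :: --a--▸ n1, --b--▸ n2, --c--▸ n3
  n1 = (b.0 + (0 + 0)) | (0 | 0) :: --b--▸ n4
  n2 = 0 | a.(0 | 0) :: --a--▸ n4
  n3 = 0 + c.(0 | 0) :: --c--▸ n5
  n4 = 0 | (0 | 0) :: (no moves)
  n5 = 0 | 0 :: (no moves)
Coarsest stable partition (strong bisimilarity classes):
  B0 = {m0, n0}
  B1 = {m1, n1}
  B2 = {m4, m5, n4, n5}
  B3 = {m2, n2}
  B4 = {m3, n3}
m0 ∈ B0, n0 ∈ B0 → same block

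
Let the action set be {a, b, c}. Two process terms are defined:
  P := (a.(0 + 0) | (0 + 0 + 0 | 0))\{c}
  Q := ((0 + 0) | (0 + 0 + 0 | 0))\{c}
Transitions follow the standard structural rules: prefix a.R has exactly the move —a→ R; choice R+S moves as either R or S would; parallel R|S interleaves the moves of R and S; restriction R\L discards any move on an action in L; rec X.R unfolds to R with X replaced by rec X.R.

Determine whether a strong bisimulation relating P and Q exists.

Reachable graph of P (2 states):
  m0 = (a.(0 + 0) | (0 + 0 + 0 | 0))\{c} has moves ··a··> m1
  m1 = ((0 + 0) | (0 + 0 + 0 | 0))\{c} has moves ∅
Reachable graph of Q (1 states):
  n0 = ((0 + 0) | (0 + 0 + 0 | 0))\{c} has moves ∅
Partition-refinement fixed point:
  B0 = {m0}
  B1 = {m1, n0}
m0 ∈ B0, n0 ∈ B1 → different blocks

P ≁ Q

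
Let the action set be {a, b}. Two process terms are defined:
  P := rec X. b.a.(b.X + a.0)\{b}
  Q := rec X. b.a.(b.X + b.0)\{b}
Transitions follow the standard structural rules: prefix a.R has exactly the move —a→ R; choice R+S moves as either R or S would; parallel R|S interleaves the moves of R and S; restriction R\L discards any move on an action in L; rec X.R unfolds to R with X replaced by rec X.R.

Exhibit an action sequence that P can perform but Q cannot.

Reachable graph of P (4 states):
  s0 = rec X. b.a.(b.X + a.0)\{b} :: -b-> s1
  s1 = a.(b.(rec X. b.a.(b.X + a.0)\{b}) + a.0)\{b} :: -a-> s2
  s2 = (b.(rec X. b.a.(b.X + a.0)\{b}) + a.0)\{b} :: -a-> s3
  s3 = 0\{b} :: deadlocked
Reachable graph of Q (3 states):
  t0 = rec X. b.a.(b.X + b.0)\{b} :: -b-> t1
  t1 = a.(b.(rec X. b.a.(b.X + b.0)\{b}) + b.0)\{b} :: -a-> t2
  t2 = (b.(rec X. b.a.(b.X + b.0)\{b}) + b.0)\{b} :: deadlocked
Run σ = ⟨baa⟩ on P: start {s0}
  [1] b ⇒ {s1}
  [2] a ⇒ {s2}
  [3] a ⇒ {s3}
  P completes σ.
Run σ = ⟨baa⟩ on Q: start {t0}
  [1] b ⇒ {t1}
  [2] a ⇒ {t2}
  [3] a ⇒ ∅  — Q cannot continue

baa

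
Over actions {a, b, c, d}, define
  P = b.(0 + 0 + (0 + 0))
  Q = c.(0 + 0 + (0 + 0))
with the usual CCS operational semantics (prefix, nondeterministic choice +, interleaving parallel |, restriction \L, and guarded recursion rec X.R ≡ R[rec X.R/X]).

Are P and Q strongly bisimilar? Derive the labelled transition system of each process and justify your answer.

Reachable graph of P (2 states):
  m0 = b.(0 + 0 + (0 + 0)) → =b=> m1
  m1 = 0 + 0 + (0 + 0) → stopped
Reachable graph of Q (2 states):
  n0 = c.(0 + 0 + (0 + 0)) → =c=> n1
  n1 = 0 + 0 + (0 + 0) → stopped
Bisimilarity quotient blocks:
  B0 = {m0}
  B1 = {m1, n1}
  B2 = {n0}
m0 ∈ B0, n0 ∈ B2 → different blocks

P ≁ Q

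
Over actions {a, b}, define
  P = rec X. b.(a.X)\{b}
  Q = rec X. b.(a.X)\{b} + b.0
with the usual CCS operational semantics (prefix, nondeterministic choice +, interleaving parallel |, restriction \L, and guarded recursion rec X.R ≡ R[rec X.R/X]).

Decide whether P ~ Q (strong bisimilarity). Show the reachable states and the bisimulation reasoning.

LTS(P): 3 reachable states
  p0 = rec X. b.(a.X)\{b} → ··b··> p1
  p1 = (a.(rec X. b.(a.X)\{b}))\{b} → ··a··> p2
  p2 = (rec X. b.(a.X)\{b})\{b} → (no moves)
LTS(Q): 4 reachable states
  q0 = rec X. b.(a.X)\{b} + b.0 → ··b··> q1, ··b··> q2
  q1 = (a.(rec X. b.(a.X)\{b} + b.0))\{b} → ··a··> q3
  q2 = 0 → (no moves)
  q3 = (rec X. b.(a.X)\{b} + b.0)\{b} → (no moves)
Bisimilarity quotient blocks:
  B0 = {p0}
  B1 = {p1, q1}
  B2 = {p2, q2, q3}
  B3 = {q0}
p0 ∈ B0, q0 ∈ B3 → different blocks

not bisimilar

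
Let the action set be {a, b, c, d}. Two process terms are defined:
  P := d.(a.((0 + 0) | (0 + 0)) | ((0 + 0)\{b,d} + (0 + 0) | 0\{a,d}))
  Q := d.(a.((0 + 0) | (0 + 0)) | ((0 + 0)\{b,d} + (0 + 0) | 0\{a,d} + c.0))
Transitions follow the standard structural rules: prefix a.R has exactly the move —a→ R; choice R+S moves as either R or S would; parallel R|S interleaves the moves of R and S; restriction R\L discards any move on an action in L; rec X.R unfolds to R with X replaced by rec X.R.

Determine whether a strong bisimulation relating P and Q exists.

LTS(P): 3 reachable states
  p0 = d.(a.((0 + 0) | (0 + 0)) | ((0 + 0)\{b,d} + (0 + 0) | 0\{a,d})) :: --d--▸ p1
  p1 = a.((0 + 0) | (0 + 0)) | ((0 + 0)\{b,d} + (0 + 0) | 0\{a,d}) :: --a--▸ p2
  p2 = (0 + 0) | (0 + 0) | ((0 + 0)\{b,d} + (0 + 0) | 0\{a,d}) :: ∅
LTS(Q): 5 reachable states
  q0 = d.(a.((0 + 0) | (0 + 0)) | ((0 + 0)\{b,d} + (0 + 0) | 0\{a,d} + c.0)) :: --d--▸ q1
  q1 = a.((0 + 0) | (0 + 0)) | ((0 + 0)\{b,d} + (0 + 0) | 0\{a,d} + c.0) :: --a--▸ q2, --c--▸ q3
  q2 = (0 + 0) | (0 + 0) | ((0 + 0)\{b,d} + (0 + 0) | 0\{a,d} + c.0) :: --c--▸ q4
  q3 = a.((0 + 0) | (0 + 0)) | 0 :: --a--▸ q4
  q4 = (0 + 0) | (0 + 0) | 0 :: ∅
Bisimilarity quotient blocks:
  B0 = {p0}
  B1 = {p1, q3}
  B2 = {p2, q4}
  B3 = {q0}
  B4 = {q1}
  B5 = {q2}
p0 ∈ B0, q0 ∈ B3 → different blocks

not bisimilar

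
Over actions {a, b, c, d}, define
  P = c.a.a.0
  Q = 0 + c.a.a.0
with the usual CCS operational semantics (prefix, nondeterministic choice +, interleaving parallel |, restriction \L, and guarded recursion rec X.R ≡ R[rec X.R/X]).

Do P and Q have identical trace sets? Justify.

trace-equivalent

LTS(P): 4 reachable states
  p0 = c.a.a.0 | =c=> p1
  p1 = a.a.0 | =a=> p2
  p2 = a.0 | =a=> p3
  p3 = 0 | (no moves)
LTS(Q): 4 reachable states
  q0 = 0 + c.a.a.0 | =c=> q1
  q1 = a.a.0 | =a=> q2
  q2 = a.0 | =a=> q3
  q3 = 0 | (no moves)
Coarsest stable partition (strong bisimilarity classes):
  B0 = {p0, q0}
  B1 = {p1, q1}
  B2 = {p2, q2}
  B3 = {p3, q3}
p0 ∈ B0, q0 ∈ B0 → same block
Bisimilar ⇒ trace-equivalent.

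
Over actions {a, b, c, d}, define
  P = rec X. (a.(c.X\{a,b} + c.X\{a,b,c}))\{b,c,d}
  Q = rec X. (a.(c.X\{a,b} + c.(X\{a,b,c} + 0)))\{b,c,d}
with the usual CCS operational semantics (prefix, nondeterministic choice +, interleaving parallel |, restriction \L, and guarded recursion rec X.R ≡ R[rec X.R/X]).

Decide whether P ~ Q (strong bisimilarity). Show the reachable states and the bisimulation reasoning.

bisimilar

Reachable graph of P (2 states):
  p0 = rec X. (a.(c.X\{a,b} + c.X\{a,b,c}))\{b,c,d} | —a→ p1
  p1 = (c.(rec X. (a.(c.X\{a,b} + c.X\{a,b,c}))\{b,c,d})\{a,b} + c.(rec X. (a.(c.X\{a,b} + c.X\{a,b,c}))\{b,c,d})\{a,b,c})\{b,c,d} | (no moves)
Reachable graph of Q (2 states):
  q0 = rec X. (a.(c.X\{a,b} + c.(X\{a,b,c} + 0)))\{b,c,d} | —a→ q1
  q1 = (c.(rec X. (a.(c.X\{a,b} + c.(X\{a,b,c} + 0)))\{b,c,d})\{a,b} + c.((rec X. (a.(c.X\{a,b} + c.(X\{a,b,c} + 0)))\{b,c,d})\{a,b,c} + 0))\{b,c,d} | (no moves)
Coarsest stable partition (strong bisimilarity classes):
  B0 = {p0, q0}
  B1 = {p1, q1}
p0 ∈ B0, q0 ∈ B0 → same block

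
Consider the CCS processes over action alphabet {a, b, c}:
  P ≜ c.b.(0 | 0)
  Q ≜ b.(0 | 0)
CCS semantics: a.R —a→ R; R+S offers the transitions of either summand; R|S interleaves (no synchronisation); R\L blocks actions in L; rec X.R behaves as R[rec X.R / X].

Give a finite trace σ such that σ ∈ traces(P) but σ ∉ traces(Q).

LTS(P): 3 reachable states
  p0 = c.b.(0 | 0) :: --c--▸ p1
  p1 = b.(0 | 0) :: --b--▸ p2
  p2 = 0 | 0 :: ∅
LTS(Q): 2 reachable states
  q0 = b.(0 | 0) :: --b--▸ q1
  q1 = 0 | 0 :: ∅
Executing c from P (initial set {p0}):
  [1] c ⇒ {p1}
  — P admits the full trace.
Executing c from Q (initial set {q0}):
  [1] c ⇒ ∅ (Q stuck)

c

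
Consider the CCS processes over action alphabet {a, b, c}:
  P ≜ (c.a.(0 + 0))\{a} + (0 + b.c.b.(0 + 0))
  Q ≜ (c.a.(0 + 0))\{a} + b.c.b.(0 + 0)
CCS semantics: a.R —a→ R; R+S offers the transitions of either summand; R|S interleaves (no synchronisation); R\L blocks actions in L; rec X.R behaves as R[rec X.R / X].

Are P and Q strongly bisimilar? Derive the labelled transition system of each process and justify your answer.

P ~ Q

LTS(P): 5 reachable states
  s0 = (c.a.(0 + 0))\{a} + (0 + b.c.b.(0 + 0)) ⊢ —b→ s1, —c→ s2
  s1 = c.b.(0 + 0) ⊢ —c→ s3
  s2 = (a.(0 + 0))\{a} ⊢ ·
  s3 = b.(0 + 0) ⊢ —b→ s4
  s4 = 0 + 0 ⊢ ·
LTS(Q): 5 reachable states
  t0 = (c.a.(0 + 0))\{a} + b.c.b.(0 + 0) ⊢ —b→ t1, —c→ t2
  t1 = c.b.(0 + 0) ⊢ —c→ t3
  t2 = (a.(0 + 0))\{a} ⊢ ·
  t3 = b.(0 + 0) ⊢ —b→ t4
  t4 = 0 + 0 ⊢ ·
Coarsest stable partition (strong bisimilarity classes):
  B0 = {s0, t0}
  B1 = {s2, s4, t2, t4}
  B2 = {s1, t1}
  B3 = {s3, t3}
s0 ∈ B0, t0 ∈ B0 → same block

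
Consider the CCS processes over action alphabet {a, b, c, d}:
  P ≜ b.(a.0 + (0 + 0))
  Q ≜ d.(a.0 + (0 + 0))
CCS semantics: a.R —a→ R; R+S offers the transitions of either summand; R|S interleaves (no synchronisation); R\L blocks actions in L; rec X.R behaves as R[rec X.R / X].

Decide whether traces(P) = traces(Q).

LTS(P): 3 reachable states
  u0 = b.(a.0 + (0 + 0)) → —b→ u1
  u1 = a.0 + (0 + 0) → —a→ u2
  u2 = 0 → (no moves)
LTS(Q): 3 reachable states
  v0 = d.(a.0 + (0 + 0)) → —d→ v1
  v1 = a.0 + (0 + 0) → —a→ v2
  v2 = 0 → (no moves)
Trace ⟨b⟩ through P, begin at {u0}:
  after b @ step 1: {u1}
  ✓ P
Trace ⟨b⟩ through Q, begin at {v0}:
  after b @ step 1: ∅  — Q cannot continue

trace-distinct — witness ⟨b⟩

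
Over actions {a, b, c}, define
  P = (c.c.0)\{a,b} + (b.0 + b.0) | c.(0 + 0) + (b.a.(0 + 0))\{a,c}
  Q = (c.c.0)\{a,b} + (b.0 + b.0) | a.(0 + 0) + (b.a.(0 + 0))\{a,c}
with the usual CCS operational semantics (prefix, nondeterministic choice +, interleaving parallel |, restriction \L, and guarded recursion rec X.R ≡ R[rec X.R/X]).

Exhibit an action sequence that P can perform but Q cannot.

bc

Reachable graph of P (7 states):
  p0 = (c.c.0)\{a,b} + (b.0 + b.0) | c.(0 + 0) + (b.a.(0 + 0))\{a,c} | ··b··> p1, ··b··> p2, ··c··> p3, ··c··> p4
  p1 = (a.(0 + 0))\{a,c} | ∅
  p2 = 0 | c.(0 + 0) | ··c··> p5
  p3 = (b.0 + b.0) | (0 + 0) | ··b··> p5
  p4 = (c.0)\{a,b} | ··c··> p6
  p5 = 0 | (0 + 0) | ∅
  p6 = 0\{a,b} | ∅
Reachable graph of Q (7 states):
  q0 = (c.c.0)\{a,b} + (b.0 + b.0) | a.(0 + 0) + (b.a.(0 + 0))\{a,c} | ··a··> q1, ··b··> q2, ··b··> q3, ··c··> q4
  q1 = (b.0 + b.0) | (0 + 0) | ··b··> q5
  q2 = (a.(0 + 0))\{a,c} | ∅
  q3 = 0 | a.(0 + 0) | ··a··> q5
  q4 = (c.0)\{a,b} | ··c··> q6
  q5 = 0 | (0 + 0) | ∅
  q6 = 0\{a,b} | ∅
Executing bc from P (initial set {p0}):
  step 1 (b): {p1, p2}
  step 2 (c): {p5}
  P completes σ.
Executing bc from Q (initial set {q0}):
  step 1 (b): {q2, q3}
  step 2 (c): ∅ (Q stuck)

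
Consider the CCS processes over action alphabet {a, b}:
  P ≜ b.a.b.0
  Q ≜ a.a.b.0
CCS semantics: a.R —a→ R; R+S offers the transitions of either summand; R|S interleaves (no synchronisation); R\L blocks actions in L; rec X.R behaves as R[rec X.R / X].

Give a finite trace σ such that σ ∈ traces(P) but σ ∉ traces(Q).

b

Reachable graph of P (4 states):
  s0 = b.a.b.0 :: ··b··> s1
  s1 = a.b.0 :: ··a··> s2
  s2 = b.0 :: ··b··> s3
  s3 = 0 :: ·
Reachable graph of Q (4 states):
  t0 = a.a.b.0 :: ··a··> t1
  t1 = a.b.0 :: ··a··> t2
  t2 = b.0 :: ··b··> t3
  t3 = 0 :: ·
Run σ = ⟨b⟩ on P: start {s0}
  step 1 (b): {s1}
  P completes σ.
Run σ = ⟨b⟩ on Q: start {t0}
  step 1 (b): no successor for Q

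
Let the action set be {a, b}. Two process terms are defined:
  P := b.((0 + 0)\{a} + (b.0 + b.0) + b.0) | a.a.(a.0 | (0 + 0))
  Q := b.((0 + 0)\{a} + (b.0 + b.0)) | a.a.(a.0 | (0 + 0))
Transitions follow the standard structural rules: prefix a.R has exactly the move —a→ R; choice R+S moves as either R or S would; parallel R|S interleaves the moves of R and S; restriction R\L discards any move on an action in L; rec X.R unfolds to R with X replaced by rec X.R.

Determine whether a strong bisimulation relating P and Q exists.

Reachable graph of P (12 states):
  s0 = b.((0 + 0)\{a} + (b.0 + b.0) + b.0) | a.a.(a.0 | (0 + 0)) ⊢ ··a··> s1, ··b··> s2
  s1 = b.((0 + 0)\{a} + (b.0 + b.0) + b.0) | a.(a.0 | (0 + 0)) ⊢ ··a··> s3, ··b··> s4
  s2 = ((0 + 0)\{a} + (b.0 + b.0) + b.0) | a.a.(a.0 | (0 + 0)) ⊢ ··a··> s4, ··b··> s5
  s3 = b.((0 + 0)\{a} + (b.0 + b.0) + b.0) | (a.0 | (0 + 0)) ⊢ ··a··> s6, ··b··> s7
  s4 = ((0 + 0)\{a} + (b.0 + b.0) + b.0) | a.(a.0 | (0 + 0)) ⊢ ··a··> s7, ··b··> s8
  s5 = 0 | a.a.(a.0 | (0 + 0)) ⊢ ··a··> s8
  s6 = b.((0 + 0)\{a} + (b.0 + b.0) + b.0) | (0 | (0 + 0)) ⊢ ··b··> s9
  s7 = ((0 + 0)\{a} + (b.0 + b.0) + b.0) | (a.0 | (0 + 0)) ⊢ ··a··> s9, ··b··> s10
  s8 = 0 | a.(a.0 | (0 + 0)) ⊢ ··a··> s10
  s9 = ((0 + 0)\{a} + (b.0 + b.0) + b.0) | (0 | (0 + 0)) ⊢ ··b··> s11
  s10 = 0 | (a.0 | (0 + 0)) ⊢ ··a··> s11
  s11 = 0 | (0 | (0 + 0)) ⊢ ∅
Reachable graph of Q (12 states):
  t0 = b.((0 + 0)\{a} + (b.0 + b.0)) | a.a.(a.0 | (0 + 0)) ⊢ ··a··> t1, ··b··> t2
  t1 = b.((0 + 0)\{a} + (b.0 + b.0)) | a.(a.0 | (0 + 0)) ⊢ ··a··> t3, ··b··> t4
  t2 = ((0 + 0)\{a} + (b.0 + b.0)) | a.a.(a.0 | (0 + 0)) ⊢ ··a··> t4, ··b··> t5
  t3 = b.((0 + 0)\{a} + (b.0 + b.0)) | (a.0 | (0 + 0)) ⊢ ··a··> t6, ··b··> t7
  t4 = ((0 + 0)\{a} + (b.0 + b.0)) | a.(a.0 | (0 + 0)) ⊢ ··a··> t7, ··b··> t8
  t5 = 0 | a.a.(a.0 | (0 + 0)) ⊢ ··a··> t8
  t6 = b.((0 + 0)\{a} + (b.0 + b.0)) | (0 | (0 + 0)) ⊢ ··b··> t9
  t7 = ((0 + 0)\{a} + (b.0 + b.0)) | (a.0 | (0 + 0)) ⊢ ··a··> t9, ··b··> t10
  t8 = 0 | a.(a.0 | (0 + 0)) ⊢ ··a··> t10
  t9 = ((0 + 0)\{a} + (b.0 + b.0)) | (0 | (0 + 0)) ⊢ ··b··> t11
  t10 = 0 | (a.0 | (0 + 0)) ⊢ ··a··> t11
  t11 = 0 | (0 | (0 + 0)) ⊢ ∅
Bisimilarity quotient blocks:
  B0 = {s0, t0}
  B1 = {s1, t1}
  B2 = {s3, t3}
  B3 = {s7, t7}
  B4 = {s9, t9}
  B5 = {s11, t11}
  B6 = {s10, t10}
  B7 = {s6, t6}
  B8 = {s4, t4}
  B9 = {s8, t8}
  B10 = {s2, t2}
  B11 = {s5, t5}
s0 ∈ B0, t0 ∈ B0 → same block

bisimilar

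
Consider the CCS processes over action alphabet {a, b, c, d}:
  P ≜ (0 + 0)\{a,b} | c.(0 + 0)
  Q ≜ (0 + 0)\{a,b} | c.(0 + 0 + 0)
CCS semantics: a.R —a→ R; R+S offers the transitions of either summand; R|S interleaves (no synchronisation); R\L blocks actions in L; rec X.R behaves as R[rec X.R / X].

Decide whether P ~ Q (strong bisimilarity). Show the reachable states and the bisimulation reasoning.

Reachable graph of P (2 states):
  s0 = (0 + 0)\{a,b} | c.(0 + 0) → --c--▸ s1
  s1 = (0 + 0)\{a,b} | (0 + 0) → ∅
Reachable graph of Q (2 states):
  t0 = (0 + 0)\{a,b} | c.(0 + 0 + 0) → --c--▸ t1
  t1 = (0 + 0)\{a,b} | (0 + 0 + 0) → ∅
Bisimilarity quotient blocks:
  B0 = {s0, t0}
  B1 = {s1, t1}
s0 ∈ B0, t0 ∈ B0 → same block

YES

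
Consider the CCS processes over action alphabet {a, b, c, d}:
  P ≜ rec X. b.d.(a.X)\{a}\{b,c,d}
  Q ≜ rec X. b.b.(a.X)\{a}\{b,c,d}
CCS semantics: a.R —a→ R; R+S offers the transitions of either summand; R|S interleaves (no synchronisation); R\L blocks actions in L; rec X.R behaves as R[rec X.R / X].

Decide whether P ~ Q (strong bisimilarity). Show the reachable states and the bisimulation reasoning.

not bisimilar

LTS(P): 3 reachable states
  u0 = rec X. b.d.(a.X)\{a}\{b,c,d} → ··b··> u1
  u1 = d.(a.(rec X. b.d.(a.X)\{a}\{b,c,d}))\{a}\{b,c,d} → ··d··> u2
  u2 = (a.(rec X. b.d.(a.X)\{a}\{b,c,d}))\{a}\{b,c,d} → ·
LTS(Q): 3 reachable states
  v0 = rec X. b.b.(a.X)\{a}\{b,c,d} → ··b··> v1
  v1 = b.(a.(rec X. b.b.(a.X)\{a}\{b,c,d}))\{a}\{b,c,d} → ··b··> v2
  v2 = (a.(rec X. b.b.(a.X)\{a}\{b,c,d}))\{a}\{b,c,d} → ·
Partition-refinement fixed point:
  B0 = {u0}
  B1 = {u1}
  B2 = {u2, v2}
  B3 = {v0}
  B4 = {v1}
u0 ∈ B0, v0 ∈ B3 → different blocks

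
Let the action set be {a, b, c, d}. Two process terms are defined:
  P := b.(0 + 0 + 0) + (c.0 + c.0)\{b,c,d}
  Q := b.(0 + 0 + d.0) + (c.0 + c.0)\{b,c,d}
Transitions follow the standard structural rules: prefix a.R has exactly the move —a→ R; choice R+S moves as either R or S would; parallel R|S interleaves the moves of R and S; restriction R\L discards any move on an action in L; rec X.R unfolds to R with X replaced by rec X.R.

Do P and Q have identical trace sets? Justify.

P's transition system — 2 states:
  u0 = b.(0 + 0 + 0) + (c.0 + c.0)\{b,c,d} → --b--▸ u1
  u1 = 0 + 0 + 0 → ∅
Q's transition system — 3 states:
  v0 = b.(0 + 0 + d.0) + (c.0 + c.0)\{b,c,d} → --b--▸ v1
  v1 = 0 + 0 + d.0 → --d--▸ v2
  v2 = 0 → ∅
Executing bd from Q (initial set {v0}):
  step 1 (b): {v1}
  step 2 (d): {v2}
  ✓ Q
Executing bd from P (initial set {u0}):
  step 1 (b): {u1}
  step 2 (d): ∅  — P cannot continue

trace-distinct — witness ⟨bd⟩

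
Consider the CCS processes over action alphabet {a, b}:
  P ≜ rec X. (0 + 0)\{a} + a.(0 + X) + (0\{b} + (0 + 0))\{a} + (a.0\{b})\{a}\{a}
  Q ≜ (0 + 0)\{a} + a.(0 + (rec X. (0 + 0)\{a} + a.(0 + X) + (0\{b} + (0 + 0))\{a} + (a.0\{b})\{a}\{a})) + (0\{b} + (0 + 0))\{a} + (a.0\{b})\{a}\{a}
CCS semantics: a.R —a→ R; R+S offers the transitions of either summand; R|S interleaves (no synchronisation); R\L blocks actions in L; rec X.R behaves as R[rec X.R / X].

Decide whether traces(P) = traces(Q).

traces(P) = traces(Q)

Reachable graph of P (2 states):
  s0 = rec X. (0 + 0)\{a} + a.(0 + X) + (0\{b} + (0 + 0))\{a} + (a.0\{b})\{a}\{a} → =a=> s1
  s1 = 0 + (rec X. (0 + 0)\{a} + a.(0 + X) + (0\{b} + (0 + 0))\{a} + (a.0\{b})\{a}\{a}) → =a=> s1
Reachable graph of Q (2 states):
  t0 = (0 + 0)\{a} + a.(0 + (rec X. (0 + 0)\{a} + a.(0 + X) + (0\{b} + (0 + 0))\{a} + (a.0\{b})\{a}\{a})) + (0\{b} + (0 + 0))\{a} + (a.0\{b})\{a}\{a} → =a=> t1
  t1 = 0 + (rec X. (0 + 0)\{a} + a.(0 + X) + (0\{b} + (0 + 0))\{a} + (a.0\{b})\{a}\{a}) → =a=> t1
Coarsest stable partition (strong bisimilarity classes):
  B0 = {s0, s1, t0, t1}
s0 ∈ B0, t0 ∈ B0 → same block
Bisimilar ⇒ trace-equivalent.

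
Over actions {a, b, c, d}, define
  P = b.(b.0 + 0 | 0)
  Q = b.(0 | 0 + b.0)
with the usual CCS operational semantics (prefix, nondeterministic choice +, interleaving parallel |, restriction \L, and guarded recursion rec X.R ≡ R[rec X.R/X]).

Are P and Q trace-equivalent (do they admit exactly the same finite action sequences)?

P's transition system — 3 states:
  m0 = b.(b.0 + 0 | 0) | ··b··> m1
  m1 = b.0 + 0 | 0 | ··b··> m2
  m2 = 0 | ·
Q's transition system — 3 states:
  n0 = b.(0 | 0 + b.0) | ··b··> n1
  n1 = 0 | 0 + b.0 | ··b··> n2
  n2 = 0 | ·
Bisimilarity quotient blocks:
  B0 = {m0, n0}
  B1 = {m1, n1}
  B2 = {m2, n2}
m0 ∈ B0, n0 ∈ B0 → same block
Bisimilar ⇒ trace-equivalent.

trace-equivalent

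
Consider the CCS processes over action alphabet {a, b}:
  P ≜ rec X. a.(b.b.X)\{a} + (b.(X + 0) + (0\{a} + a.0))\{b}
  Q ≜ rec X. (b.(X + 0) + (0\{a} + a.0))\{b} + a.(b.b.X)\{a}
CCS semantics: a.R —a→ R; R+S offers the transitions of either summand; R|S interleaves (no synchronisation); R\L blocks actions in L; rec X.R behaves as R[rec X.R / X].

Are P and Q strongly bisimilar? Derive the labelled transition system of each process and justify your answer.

YES

LTS(P): 5 reachable states
  m0 = rec X. a.(b.b.X)\{a} + (b.(X + 0) + (0\{a} + a.0))\{b} ⊢ =a=> m1, =a=> m2
  m1 = (b.b.(rec X. a.(b.b.X)\{a} + (b.(X + 0) + (0\{a} + a.0))\{b}))\{a} ⊢ =b=> m3
  m2 = 0\{b} ⊢ (no moves)
  m3 = (b.(rec X. a.(b.b.X)\{a} + (b.(X + 0) + (0\{a} + a.0))\{b}))\{a} ⊢ =b=> m4
  m4 = (rec X. a.(b.b.X)\{a} + (b.(X + 0) + (0\{a} + a.0))\{b})\{a} ⊢ (no moves)
LTS(Q): 5 reachable states
  n0 = rec X. (b.(X + 0) + (0\{a} + a.0))\{b} + a.(b.b.X)\{a} ⊢ =a=> n1, =a=> n2
  n1 = (b.b.(rec X. (b.(X + 0) + (0\{a} + a.0))\{b} + a.(b.b.X)\{a}))\{a} ⊢ =b=> n3
  n2 = 0\{b} ⊢ (no moves)
  n3 = (b.(rec X. (b.(X + 0) + (0\{a} + a.0))\{b} + a.(b.b.X)\{a}))\{a} ⊢ =b=> n4
  n4 = (rec X. (b.(X + 0) + (0\{a} + a.0))\{b} + a.(b.b.X)\{a})\{a} ⊢ (no moves)
Coarsest stable partition (strong bisimilarity classes):
  B0 = {m0, n0}
  B1 = {m2, m4, n2, n4}
  B2 = {m1, n1}
  B3 = {m3, n3}
m0 ∈ B0, n0 ∈ B0 → same block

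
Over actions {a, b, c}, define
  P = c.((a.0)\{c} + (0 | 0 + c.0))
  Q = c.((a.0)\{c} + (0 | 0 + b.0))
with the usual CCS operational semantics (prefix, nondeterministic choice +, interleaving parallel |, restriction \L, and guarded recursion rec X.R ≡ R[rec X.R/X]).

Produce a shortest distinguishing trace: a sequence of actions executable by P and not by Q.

cc

P's transition system — 4 states:
  m0 = c.((a.0)\{c} + (0 | 0 + c.0)) | —c→ m1
  m1 = (a.0)\{c} + (0 | 0 + c.0) | —a→ m2, —c→ m3
  m2 = 0\{c} | stopped
  m3 = 0 | stopped
Q's transition system — 4 states:
  n0 = c.((a.0)\{c} + (0 | 0 + b.0)) | —c→ n1
  n1 = (a.0)\{c} + (0 | 0 + b.0) | —a→ n2, —b→ n3
  n2 = 0\{c} | stopped
  n3 = 0 | stopped
Run σ = ⟨cc⟩ on P: start {m0}
  [1] c ⇒ {m1}
  [2] c ⇒ {m3}
  ✓ P
Run σ = ⟨cc⟩ on Q: start {n0}
  [1] c ⇒ {n1}
  [2] c ⇒ no successor for Q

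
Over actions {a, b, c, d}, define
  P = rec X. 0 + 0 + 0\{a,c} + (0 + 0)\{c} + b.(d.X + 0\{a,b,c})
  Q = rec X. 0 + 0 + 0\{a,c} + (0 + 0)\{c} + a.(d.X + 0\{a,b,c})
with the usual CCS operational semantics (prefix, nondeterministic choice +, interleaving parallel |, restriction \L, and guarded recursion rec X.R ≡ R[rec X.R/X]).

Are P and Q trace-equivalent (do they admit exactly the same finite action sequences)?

trace-distinct — witness ⟨b⟩

LTS(P): 2 reachable states
  u0 = rec X. 0 + 0 + 0\{a,c} + (0 + 0)\{c} + b.(d.X + 0\{a,b,c}) has moves —b→ u1
  u1 = d.(rec X. 0 + 0 + 0\{a,c} + (0 + 0)\{c} + b.(d.X + 0\{a,b,c})) + 0\{a,b,c} has moves —d→ u0
LTS(Q): 2 reachable states
  v0 = rec X. 0 + 0 + 0\{a,c} + (0 + 0)\{c} + a.(d.X + 0\{a,b,c}) has moves —a→ v1
  v1 = d.(rec X. 0 + 0 + 0\{a,c} + (0 + 0)\{c} + a.(d.X + 0\{a,b,c})) + 0\{a,b,c} has moves —d→ v0
Trace ⟨b⟩ through P, begin at {u0}:
  [1] b ⇒ {u1}
  ✓ P
Trace ⟨b⟩ through Q, begin at {v0}:
  [1] b ⇒ no successor for Q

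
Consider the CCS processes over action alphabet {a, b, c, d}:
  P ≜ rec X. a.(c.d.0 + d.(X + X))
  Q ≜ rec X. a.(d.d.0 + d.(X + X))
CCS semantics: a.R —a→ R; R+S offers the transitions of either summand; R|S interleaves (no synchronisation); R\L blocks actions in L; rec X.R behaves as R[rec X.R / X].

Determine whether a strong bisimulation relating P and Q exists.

not bisimilar

Reachable graph of P (5 states):
  p0 = rec X. a.(c.d.0 + d.(X + X)) has moves -a-> p1
  p1 = c.d.0 + d.((rec X. a.(c.d.0 + d.(X + X))) + (rec X. a.(c.d.0 + d.(X + X)))) has moves -c-> p2, -d-> p3
  p2 = d.0 has moves -d-> p4
  p3 = (rec X. a.(c.d.0 + d.(X + X))) + (rec X. a.(c.d.0 + d.(X + X))) has moves -a-> p1
  p4 = 0 has moves stopped
Reachable graph of Q (5 states):
  q0 = rec X. a.(d.d.0 + d.(X + X)) has moves -a-> q1
  q1 = d.d.0 + d.((rec X. a.(d.d.0 + d.(X + X))) + (rec X. a.(d.d.0 + d.(X + X)))) has moves -d-> q2, -d-> q3
  q2 = (rec X. a.(d.d.0 + d.(X + X))) + (rec X. a.(d.d.0 + d.(X + X))) has moves -a-> q1
  q3 = d.0 has moves -d-> q4
  q4 = 0 has moves stopped
Coarsest stable partition (strong bisimilarity classes):
  B0 = {p0, p3}
  B1 = {p1}
  B2 = {p2, q3}
  B3 = {p4, q4}
  B4 = {q0, q2}
  B5 = {q1}
p0 ∈ B0, q0 ∈ B4 → different blocks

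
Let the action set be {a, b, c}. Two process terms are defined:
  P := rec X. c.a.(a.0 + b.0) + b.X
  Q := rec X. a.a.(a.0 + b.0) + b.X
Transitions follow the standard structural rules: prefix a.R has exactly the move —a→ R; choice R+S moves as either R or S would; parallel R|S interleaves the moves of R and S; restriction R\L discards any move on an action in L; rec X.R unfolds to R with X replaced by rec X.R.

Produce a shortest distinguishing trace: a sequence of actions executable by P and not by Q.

c

LTS(P): 4 reachable states
  m0 = rec X. c.a.(a.0 + b.0) + b.X | —b→ m0, —c→ m1
  m1 = a.(a.0 + b.0) | —a→ m2
  m2 = a.0 + b.0 | —a→ m3, —b→ m3
  m3 = 0 | stopped
LTS(Q): 4 reachable states
  n0 = rec X. a.a.(a.0 + b.0) + b.X | —a→ n1, —b→ n0
  n1 = a.(a.0 + b.0) | —a→ n2
  n2 = a.0 + b.0 | —a→ n3, —b→ n3
  n3 = 0 | stopped
Trace ⟨c⟩ through P, begin at {m0}:
  after c @ step 1: {m1}
  — P admits the full trace.
Trace ⟨c⟩ through Q, begin at {n0}:
  after c @ step 1: ∅ (Q stuck)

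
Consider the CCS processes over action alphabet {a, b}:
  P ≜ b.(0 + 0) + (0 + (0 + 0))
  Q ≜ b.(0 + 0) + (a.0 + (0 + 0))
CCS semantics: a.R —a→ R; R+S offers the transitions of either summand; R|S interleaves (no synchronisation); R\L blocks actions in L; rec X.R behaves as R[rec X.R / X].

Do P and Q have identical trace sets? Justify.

Reachable graph of P (2 states):
  m0 = b.(0 + 0) + (0 + (0 + 0)) :: ··b··> m1
  m1 = 0 + 0 :: (no moves)
Reachable graph of Q (3 states):
  n0 = b.(0 + 0) + (a.0 + (0 + 0)) :: ··a··> n1, ··b··> n2
  n1 = 0 :: (no moves)
  n2 = 0 + 0 :: (no moves)
Executing a from Q (initial set {n0}):
  step 1 (a): {n1}
  Q completes σ.
Executing a from P (initial set {m0}):
  step 1 (a): ∅ (P stuck)

trace-distinct — witness ⟨a⟩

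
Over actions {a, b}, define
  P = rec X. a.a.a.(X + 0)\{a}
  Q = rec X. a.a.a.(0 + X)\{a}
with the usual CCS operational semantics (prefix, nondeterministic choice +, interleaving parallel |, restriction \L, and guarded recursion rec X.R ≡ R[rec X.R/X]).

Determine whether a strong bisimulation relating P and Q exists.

P's transition system — 4 states:
  s0 = rec X. a.a.a.(X + 0)\{a} :: —a→ s1
  s1 = a.a.((rec X. a.a.a.(X + 0)\{a}) + 0)\{a} :: —a→ s2
  s2 = a.((rec X. a.a.a.(X + 0)\{a}) + 0)\{a} :: —a→ s3
  s3 = ((rec X. a.a.a.(X + 0)\{a}) + 0)\{a} :: ·
Q's transition system — 4 states:
  t0 = rec X. a.a.a.(0 + X)\{a} :: —a→ t1
  t1 = a.a.(0 + (rec X. a.a.a.(0 + X)\{a}))\{a} :: —a→ t2
  t2 = a.(0 + (rec X. a.a.a.(0 + X)\{a}))\{a} :: —a→ t3
  t3 = (0 + (rec X. a.a.a.(0 + X)\{a}))\{a} :: ·
Coarsest stable partition (strong bisimilarity classes):
  B0 = {s0, t0}
  B1 = {s1, t1}
  B2 = {s2, t2}
  B3 = {s3, t3}
s0 ∈ B0, t0 ∈ B0 → same block

bisimilar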